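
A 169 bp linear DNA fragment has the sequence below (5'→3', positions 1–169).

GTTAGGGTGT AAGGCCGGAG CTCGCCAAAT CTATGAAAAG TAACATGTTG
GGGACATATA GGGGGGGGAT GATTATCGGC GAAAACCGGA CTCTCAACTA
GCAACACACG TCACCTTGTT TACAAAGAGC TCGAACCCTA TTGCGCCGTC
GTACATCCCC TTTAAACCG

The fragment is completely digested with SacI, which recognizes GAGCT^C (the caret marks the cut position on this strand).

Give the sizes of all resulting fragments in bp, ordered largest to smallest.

109, 38, 22 bp

SacI sites (GAGCTC) start at positions 18, 127.
SacI cuts after base 5 of each site (before the last base), so after positions 22, 131.
Linear molecule, 2 cuts → 3 fragments:
  1–22 → 22 bp
  23–131 → 109 bp
  132–169 → 38 bp
Sorted largest to smallest: 109, 38, 22 bp.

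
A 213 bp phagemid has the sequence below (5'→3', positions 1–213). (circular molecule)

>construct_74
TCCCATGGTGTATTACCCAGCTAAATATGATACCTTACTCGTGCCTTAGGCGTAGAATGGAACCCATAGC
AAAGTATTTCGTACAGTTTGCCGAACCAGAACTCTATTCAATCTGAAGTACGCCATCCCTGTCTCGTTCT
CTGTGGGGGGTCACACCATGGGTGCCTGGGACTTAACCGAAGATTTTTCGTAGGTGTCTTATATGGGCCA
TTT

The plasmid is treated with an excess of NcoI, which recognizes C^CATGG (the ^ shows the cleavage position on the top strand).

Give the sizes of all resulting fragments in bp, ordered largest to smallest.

153, 60 bp

NcoI sites (CCATGG) start at positions 3, 156.
NcoI cuts after the first base of each site, so after positions 3, 156.
Circular molecule, 2 cuts → 2 fragments:
  4–156 → 153 bp
  157–213 then 1–3 → 57 + 3 = 60 bp
Sorted largest to smallest: 153, 60 bp.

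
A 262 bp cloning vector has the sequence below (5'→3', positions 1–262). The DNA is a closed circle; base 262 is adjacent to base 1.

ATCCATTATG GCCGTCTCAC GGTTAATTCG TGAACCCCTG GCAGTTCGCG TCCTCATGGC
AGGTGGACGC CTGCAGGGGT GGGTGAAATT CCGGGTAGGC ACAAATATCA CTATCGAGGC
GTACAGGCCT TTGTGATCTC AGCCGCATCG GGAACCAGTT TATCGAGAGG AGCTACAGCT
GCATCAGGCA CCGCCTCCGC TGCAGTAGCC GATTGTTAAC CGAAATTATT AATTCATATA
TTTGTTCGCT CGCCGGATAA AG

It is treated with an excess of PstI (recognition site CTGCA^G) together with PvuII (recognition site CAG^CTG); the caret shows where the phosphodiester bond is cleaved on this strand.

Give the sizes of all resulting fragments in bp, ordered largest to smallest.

PstI sites (CTGCAG) start at positions 71, 200.
PstI cuts after base 5 of each site (before the last base), so after positions 75, 204.
The PvuII site (CAGCTG) starts at position 176.
PvuII cuts after base 3 of each site, so after position 178.
Combined cut positions: 75, 178, 204.
Circular molecule, 3 cuts → 3 fragments:
  76–178 → 103 bp
  179–204 → 26 bp
  205–262 then 1–75 → 58 + 75 = 133 bp
Sorted largest to smallest: 133, 103, 26 bp.

133, 103, 26 bp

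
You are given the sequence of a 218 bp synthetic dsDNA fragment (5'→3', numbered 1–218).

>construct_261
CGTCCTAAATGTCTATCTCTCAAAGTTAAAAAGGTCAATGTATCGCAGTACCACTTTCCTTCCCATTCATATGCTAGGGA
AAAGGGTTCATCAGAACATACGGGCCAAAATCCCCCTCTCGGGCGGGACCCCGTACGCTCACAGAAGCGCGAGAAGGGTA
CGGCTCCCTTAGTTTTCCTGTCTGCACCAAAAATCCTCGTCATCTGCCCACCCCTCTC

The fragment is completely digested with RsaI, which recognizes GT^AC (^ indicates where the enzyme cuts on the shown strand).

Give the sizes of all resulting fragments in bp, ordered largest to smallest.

RsaI sites (GTAC) start at positions 48, 133, 158.
RsaI cuts after base 2 of each site, so after positions 49, 134, 159.
Linear molecule, 3 cuts → 4 fragments:
  1–49 → 49 bp
  50–134 → 85 bp
  135–159 → 25 bp
  160–218 → 59 bp
Sorted largest to smallest: 85, 59, 49, 25 bp.

85, 59, 49, 25 bp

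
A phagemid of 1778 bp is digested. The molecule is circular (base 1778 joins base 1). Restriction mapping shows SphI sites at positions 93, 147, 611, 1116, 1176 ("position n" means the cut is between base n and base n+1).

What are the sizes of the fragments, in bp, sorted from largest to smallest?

695, 505, 464, 60, 54 bp

Circular molecule, 5 cuts → 5 fragments:
  147 − 93 = 54 bp
  611 − 147 = 464 bp
  1116 − 611 = 505 bp
  1176 − 1116 = 60 bp
  wrap: 1778 − 1176 + 93 = 695 bp
Sorted largest to smallest: 695, 505, 464, 60, 54 bp.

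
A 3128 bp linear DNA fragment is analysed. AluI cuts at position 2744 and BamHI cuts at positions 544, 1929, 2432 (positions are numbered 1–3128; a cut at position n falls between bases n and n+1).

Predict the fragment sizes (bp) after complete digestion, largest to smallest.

Combined cut positions (sorted): 544, 1929, 2432, 2744.
Linear molecule, 4 cuts → 5 fragments:
  544 − 0 = 544 bp
  1929 − 544 = 1385 bp
  2432 − 1929 = 503 bp
  2744 − 2432 = 312 bp
  3128 − 2744 = 384 bp
Sorted largest to smallest: 1385, 544, 503, 384, 312 bp.

1385, 544, 503, 384, 312 bp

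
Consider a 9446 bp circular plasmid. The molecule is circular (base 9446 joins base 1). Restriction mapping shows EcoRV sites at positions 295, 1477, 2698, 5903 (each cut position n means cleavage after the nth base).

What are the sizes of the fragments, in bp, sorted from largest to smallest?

Circular molecule, 4 cuts → 4 fragments:
  1477 − 295 = 1182 bp
  2698 − 1477 = 1221 bp
  5903 − 2698 = 3205 bp
  wrap: 9446 − 5903 + 295 = 3838 bp
Sorted largest to smallest: 3838, 3205, 1221, 1182 bp.

3838, 3205, 1221, 1182 bp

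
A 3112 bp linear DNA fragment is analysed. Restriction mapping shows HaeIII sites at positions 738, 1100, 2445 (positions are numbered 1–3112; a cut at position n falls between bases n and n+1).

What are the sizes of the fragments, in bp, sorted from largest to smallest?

Linear molecule, 3 cuts → 4 fragments:
  738 − 0 = 738 bp
  1100 − 738 = 362 bp
  2445 − 1100 = 1345 bp
  3112 − 2445 = 667 bp
Sorted largest to smallest: 1345, 738, 667, 362 bp.

1345, 738, 667, 362 bp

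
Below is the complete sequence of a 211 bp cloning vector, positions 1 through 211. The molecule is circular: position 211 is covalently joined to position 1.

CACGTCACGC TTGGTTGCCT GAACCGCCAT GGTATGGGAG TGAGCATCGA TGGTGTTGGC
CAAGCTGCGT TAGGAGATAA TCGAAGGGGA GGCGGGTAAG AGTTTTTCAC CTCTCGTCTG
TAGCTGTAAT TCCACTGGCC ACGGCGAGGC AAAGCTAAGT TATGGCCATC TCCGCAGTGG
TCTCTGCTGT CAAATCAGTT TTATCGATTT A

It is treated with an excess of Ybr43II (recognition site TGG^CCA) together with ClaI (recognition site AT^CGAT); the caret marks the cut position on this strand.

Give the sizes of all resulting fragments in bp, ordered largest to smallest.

79, 54, 39, 27, 12 bp

Ybr43II sites (TGGCCA) start at positions 57, 136, 163.
Ybr43II cuts after base 3 of each site, so after positions 59, 138, 165.
ClaI sites (ATCGAT) start at positions 46, 203.
ClaI cuts after base 2 of each site, so after positions 47, 204.
Combined cut positions: 47, 59, 138, 165, 204.
Circular molecule, 5 cuts → 5 fragments:
  48–59 → 12 bp
  60–138 → 79 bp
  139–165 → 27 bp
  166–204 → 39 bp
  205–211 then 1–47 → 7 + 47 = 54 bp
Sorted largest to smallest: 79, 54, 39, 27, 12 bp.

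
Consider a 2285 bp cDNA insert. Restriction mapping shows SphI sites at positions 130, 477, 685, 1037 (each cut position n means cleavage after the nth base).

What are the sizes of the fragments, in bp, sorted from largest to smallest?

Linear molecule, 4 cuts → 5 fragments:
  130 − 0 = 130 bp
  477 − 130 = 347 bp
  685 − 477 = 208 bp
  1037 − 685 = 352 bp
  2285 − 1037 = 1248 bp
Sorted largest to smallest: 1248, 352, 347, 208, 130 bp.

1248, 352, 347, 208, 130 bp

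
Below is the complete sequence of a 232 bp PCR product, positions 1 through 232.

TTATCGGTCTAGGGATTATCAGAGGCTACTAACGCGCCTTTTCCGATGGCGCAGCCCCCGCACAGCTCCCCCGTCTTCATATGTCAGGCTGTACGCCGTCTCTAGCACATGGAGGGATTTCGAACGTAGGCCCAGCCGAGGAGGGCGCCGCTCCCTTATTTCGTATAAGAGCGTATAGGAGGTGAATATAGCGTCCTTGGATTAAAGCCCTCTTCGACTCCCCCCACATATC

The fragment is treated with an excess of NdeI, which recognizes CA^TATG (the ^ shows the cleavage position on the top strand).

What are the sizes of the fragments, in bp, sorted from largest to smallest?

153, 79 bp

The NdeI site (CATATG) starts at position 78.
NdeI cuts after base 2 of each site, so after position 79.
Linear molecule, 1 cut → 2 fragments:
  1–79 → 79 bp
  80–232 → 153 bp
Sorted largest to smallest: 153, 79 bp.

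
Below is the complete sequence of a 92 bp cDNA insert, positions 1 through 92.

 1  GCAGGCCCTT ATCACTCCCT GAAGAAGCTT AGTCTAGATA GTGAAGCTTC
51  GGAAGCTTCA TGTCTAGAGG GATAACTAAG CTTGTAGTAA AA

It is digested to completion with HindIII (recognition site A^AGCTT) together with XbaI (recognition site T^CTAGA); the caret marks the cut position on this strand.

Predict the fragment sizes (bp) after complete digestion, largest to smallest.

25, 15, 14, 11, 10, 9, 8 bp

HindIII sites (AAGCTT) start at positions 25, 44, 53, 78.
HindIII cuts after the first base of each site, so after positions 25, 44, 53, 78.
XbaI sites (TCTAGA) start at positions 33, 63.
XbaI cuts after the first base of each site, so after positions 33, 63.
Combined cut positions: 25, 33, 44, 53, 63, 78.
Linear molecule, 6 cuts → 7 fragments:
  1–25 → 25 bp
  26–33 → 8 bp
  34–44 → 11 bp
  45–53 → 9 bp
  54–63 → 10 bp
  64–78 → 15 bp
  79–92 → 14 bp
Sorted largest to smallest: 25, 15, 14, 11, 10, 9, 8 bp.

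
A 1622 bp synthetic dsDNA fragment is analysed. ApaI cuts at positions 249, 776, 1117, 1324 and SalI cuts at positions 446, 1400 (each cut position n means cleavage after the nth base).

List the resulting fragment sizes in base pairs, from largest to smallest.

341, 330, 249, 222, 207, 197, 76 bp

Combined cut positions (sorted): 249, 446, 776, 1117, 1324, 1400.
Linear molecule, 6 cuts → 7 fragments:
  249 − 0 = 249 bp
  446 − 249 = 197 bp
  776 − 446 = 330 bp
  1117 − 776 = 341 bp
  1324 − 1117 = 207 bp
  1400 − 1324 = 76 bp
  1622 − 1400 = 222 bp
Sorted largest to smallest: 341, 330, 249, 222, 207, 197, 76 bp.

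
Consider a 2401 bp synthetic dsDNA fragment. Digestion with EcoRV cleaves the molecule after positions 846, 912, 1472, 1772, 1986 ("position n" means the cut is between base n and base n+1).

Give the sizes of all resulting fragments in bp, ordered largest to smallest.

Linear molecule, 5 cuts → 6 fragments:
  846 − 0 = 846 bp
  912 − 846 = 66 bp
  1472 − 912 = 560 bp
  1772 − 1472 = 300 bp
  1986 − 1772 = 214 bp
  2401 − 1986 = 415 bp
Sorted largest to smallest: 846, 560, 415, 300, 214, 66 bp.

846, 560, 415, 300, 214, 66 bp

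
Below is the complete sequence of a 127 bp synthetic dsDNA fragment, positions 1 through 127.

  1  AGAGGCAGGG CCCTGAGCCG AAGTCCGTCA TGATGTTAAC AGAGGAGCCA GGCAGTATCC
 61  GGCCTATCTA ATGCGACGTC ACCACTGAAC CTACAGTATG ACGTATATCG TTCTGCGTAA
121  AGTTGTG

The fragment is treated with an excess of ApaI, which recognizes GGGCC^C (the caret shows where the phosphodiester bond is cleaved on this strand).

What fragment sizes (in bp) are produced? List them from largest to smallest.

The ApaI site (GGGCCC) starts at position 8.
ApaI cuts after base 5 of each site (before the last base), so after position 12.
Linear molecule, 1 cut → 2 fragments:
  1–12 → 12 bp
  13–127 → 115 bp
Sorted largest to smallest: 115, 12 bp.

115, 12 bp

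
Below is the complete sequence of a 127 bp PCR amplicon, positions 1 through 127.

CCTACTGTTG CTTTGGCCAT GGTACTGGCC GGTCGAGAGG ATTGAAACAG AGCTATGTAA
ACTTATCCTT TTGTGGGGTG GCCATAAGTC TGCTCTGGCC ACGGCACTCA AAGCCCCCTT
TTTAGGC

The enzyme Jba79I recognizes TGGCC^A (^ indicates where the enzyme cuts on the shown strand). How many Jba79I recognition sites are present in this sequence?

3

TGGCCA occurs starting at positions 14, 79, 96.
Jba79I cuts at 3 sites.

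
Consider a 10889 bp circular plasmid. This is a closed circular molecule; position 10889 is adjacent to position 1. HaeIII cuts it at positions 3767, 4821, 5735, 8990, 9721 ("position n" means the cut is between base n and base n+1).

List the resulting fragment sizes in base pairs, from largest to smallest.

4935, 3255, 1054, 914, 731 bp

Circular molecule, 5 cuts → 5 fragments:
  4821 − 3767 = 1054 bp
  5735 − 4821 = 914 bp
  8990 − 5735 = 3255 bp
  9721 − 8990 = 731 bp
  wrap: 10889 − 9721 + 3767 = 4935 bp
Sorted largest to smallest: 4935, 3255, 1054, 914, 731 bp.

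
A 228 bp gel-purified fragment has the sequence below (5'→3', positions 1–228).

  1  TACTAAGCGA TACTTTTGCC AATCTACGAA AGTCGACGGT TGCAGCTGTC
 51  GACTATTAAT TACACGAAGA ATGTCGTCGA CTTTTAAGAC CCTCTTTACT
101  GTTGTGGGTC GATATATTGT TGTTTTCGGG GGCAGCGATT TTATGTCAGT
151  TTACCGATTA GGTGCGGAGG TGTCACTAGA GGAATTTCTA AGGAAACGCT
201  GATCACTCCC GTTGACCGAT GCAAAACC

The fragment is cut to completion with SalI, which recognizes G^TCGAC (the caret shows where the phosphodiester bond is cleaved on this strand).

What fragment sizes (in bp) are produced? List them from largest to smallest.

152, 32, 28, 16 bp

SalI sites (GTCGAC) start at positions 32, 48, 76.
SalI cuts after the first base of each site, so after positions 32, 48, 76.
Linear molecule, 3 cuts → 4 fragments:
  1–32 → 32 bp
  33–48 → 16 bp
  49–76 → 28 bp
  77–228 → 152 bp
Sorted largest to smallest: 152, 32, 28, 16 bp.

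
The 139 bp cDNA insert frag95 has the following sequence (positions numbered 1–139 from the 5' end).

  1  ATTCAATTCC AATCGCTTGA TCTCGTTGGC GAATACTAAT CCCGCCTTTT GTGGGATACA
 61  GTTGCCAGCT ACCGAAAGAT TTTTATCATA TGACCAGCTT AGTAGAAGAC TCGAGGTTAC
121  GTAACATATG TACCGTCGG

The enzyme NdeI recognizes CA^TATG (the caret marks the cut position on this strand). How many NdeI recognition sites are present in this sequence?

CATATG occurs starting at positions 87, 125.
NdeI cuts at 2 sites.

2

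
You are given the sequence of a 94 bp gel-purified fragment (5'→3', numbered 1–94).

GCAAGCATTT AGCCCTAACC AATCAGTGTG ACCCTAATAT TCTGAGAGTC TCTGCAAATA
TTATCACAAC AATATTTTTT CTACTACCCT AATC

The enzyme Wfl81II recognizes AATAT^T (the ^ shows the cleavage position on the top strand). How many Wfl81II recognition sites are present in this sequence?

3

AATATT occurs starting at positions 36, 57, 71.
Wfl81II cuts at 3 sites.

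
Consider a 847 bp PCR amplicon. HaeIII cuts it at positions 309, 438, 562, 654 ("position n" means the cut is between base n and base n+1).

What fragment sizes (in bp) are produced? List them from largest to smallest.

309, 193, 129, 124, 92 bp

Linear molecule, 4 cuts → 5 fragments:
  309 − 0 = 309 bp
  438 − 309 = 129 bp
  562 − 438 = 124 bp
  654 − 562 = 92 bp
  847 − 654 = 193 bp
Sorted largest to smallest: 309, 193, 129, 124, 92 bp.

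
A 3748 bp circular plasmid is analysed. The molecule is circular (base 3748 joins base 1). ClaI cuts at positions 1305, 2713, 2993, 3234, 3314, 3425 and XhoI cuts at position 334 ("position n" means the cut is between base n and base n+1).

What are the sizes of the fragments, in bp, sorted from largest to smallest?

1408, 971, 657, 280, 241, 111, 80 bp

Combined cut positions (sorted): 334, 1305, 2713, 2993, 3234, 3314, 3425.
Circular molecule, 7 cuts → 7 fragments:
  1305 − 334 = 971 bp
  2713 − 1305 = 1408 bp
  2993 − 2713 = 280 bp
  3234 − 2993 = 241 bp
  3314 − 3234 = 80 bp
  3425 − 3314 = 111 bp
  wrap: 3748 − 3425 + 334 = 657 bp
Sorted largest to smallest: 1408, 971, 657, 280, 241, 111, 80 bp.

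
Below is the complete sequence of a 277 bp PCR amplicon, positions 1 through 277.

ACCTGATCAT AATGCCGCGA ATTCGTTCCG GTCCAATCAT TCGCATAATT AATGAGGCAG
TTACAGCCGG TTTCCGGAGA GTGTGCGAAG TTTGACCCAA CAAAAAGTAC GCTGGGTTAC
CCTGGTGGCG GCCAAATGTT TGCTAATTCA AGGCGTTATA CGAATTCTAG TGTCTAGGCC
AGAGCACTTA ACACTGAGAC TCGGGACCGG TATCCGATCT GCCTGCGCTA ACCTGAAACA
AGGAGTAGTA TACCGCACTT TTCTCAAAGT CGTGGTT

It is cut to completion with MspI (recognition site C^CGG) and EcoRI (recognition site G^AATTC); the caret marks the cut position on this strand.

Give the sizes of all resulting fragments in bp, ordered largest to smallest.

MspI sites (CCGG) start at positions 28, 67, 74, 207.
MspI cuts after the first base of each site, so after positions 28, 67, 74, 207.
EcoRI sites (GAATTC) start at positions 19, 162.
EcoRI cuts after the first base of each site, so after positions 19, 162.
Combined cut positions: 19, 28, 67, 74, 162, 207.
Linear molecule, 6 cuts → 7 fragments:
  1–19 → 19 bp
  20–28 → 9 bp
  29–67 → 39 bp
  68–74 → 7 bp
  75–162 → 88 bp
  163–207 → 45 bp
  208–277 → 70 bp
Sorted largest to smallest: 88, 70, 45, 39, 19, 9, 7 bp.

88, 70, 45, 39, 19, 9, 7 bp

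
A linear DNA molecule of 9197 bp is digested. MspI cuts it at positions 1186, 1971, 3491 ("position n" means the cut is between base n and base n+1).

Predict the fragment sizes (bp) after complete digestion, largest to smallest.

Linear molecule, 3 cuts → 4 fragments:
  1186 − 0 = 1186 bp
  1971 − 1186 = 785 bp
  3491 − 1971 = 1520 bp
  9197 − 3491 = 5706 bp
Sorted largest to smallest: 5706, 1520, 1186, 785 bp.

5706, 1520, 1186, 785 bp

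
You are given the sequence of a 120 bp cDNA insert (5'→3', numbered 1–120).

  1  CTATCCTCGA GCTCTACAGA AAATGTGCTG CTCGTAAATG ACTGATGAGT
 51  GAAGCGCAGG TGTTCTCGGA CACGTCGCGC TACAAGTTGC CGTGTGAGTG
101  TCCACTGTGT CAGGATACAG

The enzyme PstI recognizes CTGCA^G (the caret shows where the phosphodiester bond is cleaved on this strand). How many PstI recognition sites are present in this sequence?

No occurrence of CTGCAG is present in the sequence.
PstI does not cut: 0 sites.

0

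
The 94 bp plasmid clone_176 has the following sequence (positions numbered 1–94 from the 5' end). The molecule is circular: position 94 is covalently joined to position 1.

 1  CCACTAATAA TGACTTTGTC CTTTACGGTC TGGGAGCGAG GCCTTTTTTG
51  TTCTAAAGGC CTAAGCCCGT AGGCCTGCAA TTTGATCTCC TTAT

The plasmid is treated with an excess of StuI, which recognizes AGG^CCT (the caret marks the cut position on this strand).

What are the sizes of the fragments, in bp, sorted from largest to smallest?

62, 18, 14 bp

StuI sites (AGGCCT) start at positions 39, 57, 71.
StuI cuts after base 3 of each site, so after positions 41, 59, 73.
Circular molecule, 3 cuts → 3 fragments:
  42–59 → 18 bp
  60–73 → 14 bp
  74–94 then 1–41 → 21 + 41 = 62 bp
Sorted largest to smallest: 62, 18, 14 bp.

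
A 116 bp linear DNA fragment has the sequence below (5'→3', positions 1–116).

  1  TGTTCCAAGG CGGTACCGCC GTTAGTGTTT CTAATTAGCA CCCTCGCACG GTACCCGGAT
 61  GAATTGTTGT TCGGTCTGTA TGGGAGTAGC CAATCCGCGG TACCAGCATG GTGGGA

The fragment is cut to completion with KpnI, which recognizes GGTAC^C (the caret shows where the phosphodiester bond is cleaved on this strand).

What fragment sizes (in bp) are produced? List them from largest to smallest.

49, 38, 16, 13 bp

KpnI sites (GGTACC) start at positions 12, 50, 99.
KpnI cuts after base 5 of each site (before the last base), so after positions 16, 54, 103.
Linear molecule, 3 cuts → 4 fragments:
  1–16 → 16 bp
  17–54 → 38 bp
  55–103 → 49 bp
  104–116 → 13 bp
Sorted largest to smallest: 49, 38, 16, 13 bp.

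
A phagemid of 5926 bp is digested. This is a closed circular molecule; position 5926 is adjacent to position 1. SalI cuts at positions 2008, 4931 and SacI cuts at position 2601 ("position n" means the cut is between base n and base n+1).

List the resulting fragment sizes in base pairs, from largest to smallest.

3003, 2330, 593 bp

Combined cut positions (sorted): 2008, 2601, 4931.
Circular molecule, 3 cuts → 3 fragments:
  2601 − 2008 = 593 bp
  4931 − 2601 = 2330 bp
  wrap: 5926 − 4931 + 2008 = 3003 bp
Sorted largest to smallest: 3003, 2330, 593 bp.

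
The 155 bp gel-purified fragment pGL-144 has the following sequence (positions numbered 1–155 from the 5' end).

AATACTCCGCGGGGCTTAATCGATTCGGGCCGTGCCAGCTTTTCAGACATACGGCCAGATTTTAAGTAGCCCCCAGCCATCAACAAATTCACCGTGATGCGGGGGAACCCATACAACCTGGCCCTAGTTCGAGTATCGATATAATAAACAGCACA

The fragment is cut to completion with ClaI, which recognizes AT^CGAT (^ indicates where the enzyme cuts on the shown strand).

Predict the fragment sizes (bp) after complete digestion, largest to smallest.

116, 20, 19 bp

ClaI sites (ATCGAT) start at positions 19, 135.
ClaI cuts after base 2 of each site, so after positions 20, 136.
Linear molecule, 2 cuts → 3 fragments:
  1–20 → 20 bp
  21–136 → 116 bp
  137–155 → 19 bp
Sorted largest to smallest: 116, 20, 19 bp.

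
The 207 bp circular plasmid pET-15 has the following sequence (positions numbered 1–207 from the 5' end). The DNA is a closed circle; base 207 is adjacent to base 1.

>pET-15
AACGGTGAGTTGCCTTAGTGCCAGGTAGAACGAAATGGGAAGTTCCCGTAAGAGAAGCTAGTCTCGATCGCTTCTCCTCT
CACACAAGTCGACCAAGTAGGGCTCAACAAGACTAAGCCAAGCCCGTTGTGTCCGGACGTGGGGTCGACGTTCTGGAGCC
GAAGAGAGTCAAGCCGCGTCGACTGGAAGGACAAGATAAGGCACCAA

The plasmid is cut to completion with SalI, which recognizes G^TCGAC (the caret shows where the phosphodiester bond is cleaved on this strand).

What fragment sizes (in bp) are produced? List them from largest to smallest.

SalI sites (GTCGAC) start at positions 88, 144, 178.
SalI cuts after the first base of each site, so after positions 88, 144, 178.
Circular molecule, 3 cuts → 3 fragments:
  89–144 → 56 bp
  145–178 → 34 bp
  179–207 then 1–88 → 29 + 88 = 117 bp
Sorted largest to smallest: 117, 56, 34 bp.

117, 56, 34 bp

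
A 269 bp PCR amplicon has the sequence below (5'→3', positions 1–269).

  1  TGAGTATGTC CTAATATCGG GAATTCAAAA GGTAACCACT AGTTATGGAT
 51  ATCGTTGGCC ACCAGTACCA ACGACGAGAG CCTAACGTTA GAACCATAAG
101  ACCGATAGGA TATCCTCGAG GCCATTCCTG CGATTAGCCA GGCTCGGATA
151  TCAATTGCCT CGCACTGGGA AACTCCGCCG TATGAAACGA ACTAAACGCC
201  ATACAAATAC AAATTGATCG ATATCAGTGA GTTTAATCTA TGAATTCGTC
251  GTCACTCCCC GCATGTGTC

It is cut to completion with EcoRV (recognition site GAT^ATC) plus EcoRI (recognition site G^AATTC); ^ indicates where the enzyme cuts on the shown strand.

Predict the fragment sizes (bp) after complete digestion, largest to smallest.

73, 61, 38, 29, 27, 21, 20 bp

EcoRV sites (GATATC) start at positions 48, 109, 147, 220.
EcoRV cuts after base 3 of each site, so after positions 50, 111, 149, 222.
EcoRI sites (GAATTC) start at positions 21, 242.
EcoRI cuts after the first base of each site, so after positions 21, 242.
Combined cut positions: 21, 50, 111, 149, 222, 242.
Linear molecule, 6 cuts → 7 fragments:
  1–21 → 21 bp
  22–50 → 29 bp
  51–111 → 61 bp
  112–149 → 38 bp
  150–222 → 73 bp
  223–242 → 20 bp
  243–269 → 27 bp
Sorted largest to smallest: 73, 61, 38, 29, 27, 21, 20 bp.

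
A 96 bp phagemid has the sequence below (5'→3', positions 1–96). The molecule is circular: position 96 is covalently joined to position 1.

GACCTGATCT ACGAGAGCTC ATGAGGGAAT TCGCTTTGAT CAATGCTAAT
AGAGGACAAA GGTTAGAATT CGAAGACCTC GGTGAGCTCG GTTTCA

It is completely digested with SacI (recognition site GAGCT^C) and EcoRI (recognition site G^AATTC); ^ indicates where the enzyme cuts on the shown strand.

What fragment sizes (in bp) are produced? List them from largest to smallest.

39, 27, 22, 8 bp

SacI sites (GAGCTC) start at positions 15, 84.
SacI cuts after base 5 of each site (before the last base), so after positions 19, 88.
EcoRI sites (GAATTC) start at positions 27, 66.
EcoRI cuts after the first base of each site, so after positions 27, 66.
Combined cut positions: 19, 27, 66, 88.
Circular molecule, 4 cuts → 4 fragments:
  20–27 → 8 bp
  28–66 → 39 bp
  67–88 → 22 bp
  89–96 then 1–19 → 8 + 19 = 27 bp
Sorted largest to smallest: 39, 27, 22, 8 bp.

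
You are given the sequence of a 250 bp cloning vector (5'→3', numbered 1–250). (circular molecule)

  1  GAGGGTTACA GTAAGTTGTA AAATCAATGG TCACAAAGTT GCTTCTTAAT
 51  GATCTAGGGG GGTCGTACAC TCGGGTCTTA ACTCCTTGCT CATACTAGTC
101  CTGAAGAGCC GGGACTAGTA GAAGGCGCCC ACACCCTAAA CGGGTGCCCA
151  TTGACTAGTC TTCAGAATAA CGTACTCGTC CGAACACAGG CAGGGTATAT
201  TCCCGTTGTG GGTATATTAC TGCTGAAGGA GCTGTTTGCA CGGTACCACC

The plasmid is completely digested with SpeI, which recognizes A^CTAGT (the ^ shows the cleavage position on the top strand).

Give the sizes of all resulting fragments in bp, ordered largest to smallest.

190, 40, 20 bp

SpeI sites (ACTAGT) start at positions 94, 114, 154.
SpeI cuts after the first base of each site, so after positions 94, 114, 154.
Circular molecule, 3 cuts → 3 fragments:
  95–114 → 20 bp
  115–154 → 40 bp
  155–250 then 1–94 → 96 + 94 = 190 bp
Sorted largest to smallest: 190, 40, 20 bp.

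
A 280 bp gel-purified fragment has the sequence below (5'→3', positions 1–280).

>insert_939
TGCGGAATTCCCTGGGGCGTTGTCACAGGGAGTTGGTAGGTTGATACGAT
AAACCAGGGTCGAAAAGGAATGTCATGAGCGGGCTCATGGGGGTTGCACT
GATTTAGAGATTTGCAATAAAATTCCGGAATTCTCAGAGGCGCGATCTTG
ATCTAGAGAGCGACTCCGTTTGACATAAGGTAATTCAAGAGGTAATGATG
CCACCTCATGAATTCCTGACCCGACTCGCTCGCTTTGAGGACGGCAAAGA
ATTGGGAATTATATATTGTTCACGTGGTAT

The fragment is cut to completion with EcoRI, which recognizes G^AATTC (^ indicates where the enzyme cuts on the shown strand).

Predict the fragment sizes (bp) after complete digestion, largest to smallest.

EcoRI sites (GAATTC) start at positions 5, 128, 210.
EcoRI cuts after the first base of each site, so after positions 5, 128, 210.
Linear molecule, 3 cuts → 4 fragments:
  1–5 → 5 bp
  6–128 → 123 bp
  129–210 → 82 bp
  211–280 → 70 bp
Sorted largest to smallest: 123, 82, 70, 5 bp.

123, 82, 70, 5 bp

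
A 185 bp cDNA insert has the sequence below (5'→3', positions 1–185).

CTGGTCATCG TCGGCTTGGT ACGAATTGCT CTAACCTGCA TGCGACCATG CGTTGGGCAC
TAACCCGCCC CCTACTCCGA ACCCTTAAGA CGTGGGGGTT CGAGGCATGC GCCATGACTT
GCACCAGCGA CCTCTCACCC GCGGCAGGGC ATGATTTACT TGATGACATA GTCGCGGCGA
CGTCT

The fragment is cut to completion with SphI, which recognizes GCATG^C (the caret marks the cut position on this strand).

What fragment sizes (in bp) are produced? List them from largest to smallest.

SphI sites (GCATGC) start at positions 38, 105.
SphI cuts after base 5 of each site (before the last base), so after positions 42, 109.
Linear molecule, 2 cuts → 3 fragments:
  1–42 → 42 bp
  43–109 → 67 bp
  110–185 → 76 bp
Sorted largest to smallest: 76, 67, 42 bp.

76, 67, 42 bp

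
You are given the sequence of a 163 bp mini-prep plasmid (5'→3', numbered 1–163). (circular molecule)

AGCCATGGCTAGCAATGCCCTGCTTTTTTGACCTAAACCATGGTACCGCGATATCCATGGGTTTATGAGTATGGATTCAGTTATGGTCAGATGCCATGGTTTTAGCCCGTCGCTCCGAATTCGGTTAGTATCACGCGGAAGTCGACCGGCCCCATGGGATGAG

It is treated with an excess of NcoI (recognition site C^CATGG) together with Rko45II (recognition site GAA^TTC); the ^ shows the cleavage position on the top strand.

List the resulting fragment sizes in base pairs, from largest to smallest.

NcoI sites (CCATGG) start at positions 3, 38, 55, 94, 152.
NcoI cuts after the first base of each site, so after positions 3, 38, 55, 94, 152.
The Rko45II site (GAATTC) starts at position 117.
Rko45II cuts after base 3 of each site, so after position 119.
Combined cut positions: 3, 38, 55, 94, 119, 152.
Circular molecule, 6 cuts → 6 fragments:
  4–38 → 35 bp
  39–55 → 17 bp
  56–94 → 39 bp
  95–119 → 25 bp
  120–152 → 33 bp
  153–163 then 1–3 → 11 + 3 = 14 bp
Sorted largest to smallest: 39, 35, 33, 25, 17, 14 bp.

39, 35, 33, 25, 17, 14 bp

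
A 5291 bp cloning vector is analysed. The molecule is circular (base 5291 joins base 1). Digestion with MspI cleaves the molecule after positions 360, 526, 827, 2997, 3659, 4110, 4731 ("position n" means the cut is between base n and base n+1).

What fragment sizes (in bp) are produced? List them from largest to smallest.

Circular molecule, 7 cuts → 7 fragments:
  526 − 360 = 166 bp
  827 − 526 = 301 bp
  2997 − 827 = 2170 bp
  3659 − 2997 = 662 bp
  4110 − 3659 = 451 bp
  4731 − 4110 = 621 bp
  wrap: 5291 − 4731 + 360 = 920 bp
Sorted largest to smallest: 2170, 920, 662, 621, 451, 301, 166 bp.

2170, 920, 662, 621, 451, 301, 166 bp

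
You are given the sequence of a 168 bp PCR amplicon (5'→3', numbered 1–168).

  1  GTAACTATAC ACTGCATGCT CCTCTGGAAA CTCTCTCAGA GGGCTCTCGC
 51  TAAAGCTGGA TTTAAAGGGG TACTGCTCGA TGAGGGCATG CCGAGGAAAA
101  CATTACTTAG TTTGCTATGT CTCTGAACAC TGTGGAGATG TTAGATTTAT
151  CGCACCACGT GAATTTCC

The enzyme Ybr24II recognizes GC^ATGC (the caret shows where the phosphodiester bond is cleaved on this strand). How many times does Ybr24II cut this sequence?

2

GCATGC occurs starting at positions 14, 86.
Ybr24II cuts at 2 sites.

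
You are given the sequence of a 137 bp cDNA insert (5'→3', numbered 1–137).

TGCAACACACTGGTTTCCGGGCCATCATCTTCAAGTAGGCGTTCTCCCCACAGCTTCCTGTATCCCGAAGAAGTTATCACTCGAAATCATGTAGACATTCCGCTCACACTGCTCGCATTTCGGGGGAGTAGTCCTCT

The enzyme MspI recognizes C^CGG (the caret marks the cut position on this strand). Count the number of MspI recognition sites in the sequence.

CCGG occurs starting at position 17.
MspI cuts at 1 site.

1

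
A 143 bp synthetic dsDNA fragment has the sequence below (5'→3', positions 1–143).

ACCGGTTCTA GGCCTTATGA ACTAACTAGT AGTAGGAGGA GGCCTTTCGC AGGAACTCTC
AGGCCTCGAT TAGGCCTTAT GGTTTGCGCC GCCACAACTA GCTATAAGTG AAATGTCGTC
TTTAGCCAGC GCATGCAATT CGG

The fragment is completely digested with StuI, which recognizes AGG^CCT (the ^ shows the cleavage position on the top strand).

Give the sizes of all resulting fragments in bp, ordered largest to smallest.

StuI sites (AGGCCT) start at positions 10, 40, 61, 72.
StuI cuts after base 3 of each site, so after positions 12, 42, 63, 74.
Linear molecule, 4 cuts → 5 fragments:
  1–12 → 12 bp
  13–42 → 30 bp
  43–63 → 21 bp
  64–74 → 11 bp
  75–143 → 69 bp
Sorted largest to smallest: 69, 30, 21, 12, 11 bp.

69, 30, 21, 12, 11 bp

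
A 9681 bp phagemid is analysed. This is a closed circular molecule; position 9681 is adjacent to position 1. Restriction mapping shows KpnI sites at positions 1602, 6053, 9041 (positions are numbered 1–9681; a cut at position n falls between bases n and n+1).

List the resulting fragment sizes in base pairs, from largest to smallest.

4451, 2988, 2242 bp

Circular molecule, 3 cuts → 3 fragments:
  6053 − 1602 = 4451 bp
  9041 − 6053 = 2988 bp
  wrap: 9681 − 9041 + 1602 = 2242 bp
Sorted largest to smallest: 4451, 2988, 2242 bp.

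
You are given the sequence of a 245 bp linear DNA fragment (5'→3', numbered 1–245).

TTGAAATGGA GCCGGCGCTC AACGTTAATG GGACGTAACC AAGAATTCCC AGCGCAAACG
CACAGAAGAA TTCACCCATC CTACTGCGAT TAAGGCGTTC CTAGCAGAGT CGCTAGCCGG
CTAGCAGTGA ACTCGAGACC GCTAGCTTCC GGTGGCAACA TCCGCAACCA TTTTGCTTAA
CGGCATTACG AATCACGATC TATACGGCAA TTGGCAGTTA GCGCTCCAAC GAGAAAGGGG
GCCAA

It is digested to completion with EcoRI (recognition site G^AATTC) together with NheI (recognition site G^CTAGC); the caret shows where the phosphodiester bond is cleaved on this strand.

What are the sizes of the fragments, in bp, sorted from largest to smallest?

104, 44, 43, 25, 21, 8 bp

EcoRI sites (GAATTC) start at positions 43, 68.
EcoRI cuts after the first base of each site, so after positions 43, 68.
NheI sites (GCTAGC) start at positions 112, 120, 141.
NheI cuts after the first base of each site, so after positions 112, 120, 141.
Combined cut positions: 43, 68, 112, 120, 141.
Linear molecule, 5 cuts → 6 fragments:
  1–43 → 43 bp
  44–68 → 25 bp
  69–112 → 44 bp
  113–120 → 8 bp
  121–141 → 21 bp
  142–245 → 104 bp
Sorted largest to smallest: 104, 44, 43, 25, 21, 8 bp.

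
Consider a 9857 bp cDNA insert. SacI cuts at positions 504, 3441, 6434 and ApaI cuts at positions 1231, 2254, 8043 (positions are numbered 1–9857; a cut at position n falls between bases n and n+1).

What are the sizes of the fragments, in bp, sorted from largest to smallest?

2993, 1814, 1609, 1187, 1023, 727, 504 bp

Combined cut positions (sorted): 504, 1231, 2254, 3441, 6434, 8043.
Linear molecule, 6 cuts → 7 fragments:
  504 − 0 = 504 bp
  1231 − 504 = 727 bp
  2254 − 1231 = 1023 bp
  3441 − 2254 = 1187 bp
  6434 − 3441 = 2993 bp
  8043 − 6434 = 1609 bp
  9857 − 8043 = 1814 bp
Sorted largest to smallest: 2993, 1814, 1609, 1187, 1023, 727, 504 bp.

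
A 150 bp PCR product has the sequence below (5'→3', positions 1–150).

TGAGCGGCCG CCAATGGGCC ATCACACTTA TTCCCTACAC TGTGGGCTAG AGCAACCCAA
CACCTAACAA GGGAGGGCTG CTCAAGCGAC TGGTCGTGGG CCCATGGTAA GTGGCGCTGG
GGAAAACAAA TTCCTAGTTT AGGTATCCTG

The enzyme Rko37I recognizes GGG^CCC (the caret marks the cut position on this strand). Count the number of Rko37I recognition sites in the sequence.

GGGCCC occurs starting at position 98.
Rko37I cuts at 1 site.

1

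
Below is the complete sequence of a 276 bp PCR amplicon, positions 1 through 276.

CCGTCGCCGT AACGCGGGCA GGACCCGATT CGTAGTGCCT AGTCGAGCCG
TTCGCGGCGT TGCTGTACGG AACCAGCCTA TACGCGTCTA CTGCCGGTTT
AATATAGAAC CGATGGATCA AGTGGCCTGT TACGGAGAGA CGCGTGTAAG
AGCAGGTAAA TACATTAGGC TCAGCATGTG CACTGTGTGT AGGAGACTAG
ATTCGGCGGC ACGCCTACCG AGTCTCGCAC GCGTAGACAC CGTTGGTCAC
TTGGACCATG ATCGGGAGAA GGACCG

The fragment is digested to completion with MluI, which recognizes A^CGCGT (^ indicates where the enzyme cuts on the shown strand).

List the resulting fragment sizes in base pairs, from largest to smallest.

89, 82, 58, 47 bp

MluI sites (ACGCGT) start at positions 82, 140, 229.
MluI cuts after the first base of each site, so after positions 82, 140, 229.
Linear molecule, 3 cuts → 4 fragments:
  1–82 → 82 bp
  83–140 → 58 bp
  141–229 → 89 bp
  230–276 → 47 bp
Sorted largest to smallest: 89, 82, 58, 47 bp.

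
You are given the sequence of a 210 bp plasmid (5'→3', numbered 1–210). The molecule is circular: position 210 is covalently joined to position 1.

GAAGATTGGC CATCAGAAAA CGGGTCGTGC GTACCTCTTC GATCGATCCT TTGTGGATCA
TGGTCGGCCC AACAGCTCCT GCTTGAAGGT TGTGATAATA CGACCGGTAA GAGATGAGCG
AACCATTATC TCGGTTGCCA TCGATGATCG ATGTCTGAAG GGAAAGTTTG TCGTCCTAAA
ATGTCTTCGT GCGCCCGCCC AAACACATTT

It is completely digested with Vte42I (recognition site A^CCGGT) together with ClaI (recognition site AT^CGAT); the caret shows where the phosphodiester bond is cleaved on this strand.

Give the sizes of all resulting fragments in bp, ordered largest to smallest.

105, 60, 38, 7 bp

The Vte42I site (ACCGGT) starts at position 103.
Vte42I cuts after the first base of each site, so after position 103.
ClaI sites (ATCGAT) start at positions 42, 140, 147.
ClaI cuts after base 2 of each site, so after positions 43, 141, 148.
Combined cut positions: 43, 103, 141, 148.
Circular molecule, 4 cuts → 4 fragments:
  44–103 → 60 bp
  104–141 → 38 bp
  142–148 → 7 bp
  149–210 then 1–43 → 62 + 43 = 105 bp
Sorted largest to smallest: 105, 60, 38, 7 bp.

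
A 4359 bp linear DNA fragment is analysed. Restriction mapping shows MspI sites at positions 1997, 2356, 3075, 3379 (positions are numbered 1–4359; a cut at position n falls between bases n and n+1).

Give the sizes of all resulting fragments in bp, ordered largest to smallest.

Linear molecule, 4 cuts → 5 fragments:
  1997 − 0 = 1997 bp
  2356 − 1997 = 359 bp
  3075 − 2356 = 719 bp
  3379 − 3075 = 304 bp
  4359 − 3379 = 980 bp
Sorted largest to smallest: 1997, 980, 719, 359, 304 bp.

1997, 980, 719, 359, 304 bp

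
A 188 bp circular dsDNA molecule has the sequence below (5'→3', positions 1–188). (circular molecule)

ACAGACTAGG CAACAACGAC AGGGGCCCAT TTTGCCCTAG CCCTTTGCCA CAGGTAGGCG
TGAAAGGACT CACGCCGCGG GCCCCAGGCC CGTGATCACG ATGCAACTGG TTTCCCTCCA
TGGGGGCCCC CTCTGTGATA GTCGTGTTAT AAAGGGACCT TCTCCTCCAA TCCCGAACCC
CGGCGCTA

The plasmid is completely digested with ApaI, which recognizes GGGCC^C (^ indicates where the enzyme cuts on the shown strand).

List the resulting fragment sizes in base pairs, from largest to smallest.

87, 56, 45 bp

ApaI sites (GGGCCC) start at positions 23, 79, 124.
ApaI cuts after base 5 of each site (before the last base), so after positions 27, 83, 128.
Circular molecule, 3 cuts → 3 fragments:
  28–83 → 56 bp
  84–128 → 45 bp
  129–188 then 1–27 → 60 + 27 = 87 bp
Sorted largest to smallest: 87, 56, 45 bp.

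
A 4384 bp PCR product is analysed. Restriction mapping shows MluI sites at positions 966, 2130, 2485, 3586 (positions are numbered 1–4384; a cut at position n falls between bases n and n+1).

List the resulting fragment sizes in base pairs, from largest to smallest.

Linear molecule, 4 cuts → 5 fragments:
  966 − 0 = 966 bp
  2130 − 966 = 1164 bp
  2485 − 2130 = 355 bp
  3586 − 2485 = 1101 bp
  4384 − 3586 = 798 bp
Sorted largest to smallest: 1164, 1101, 966, 798, 355 bp.

1164, 1101, 966, 798, 355 bp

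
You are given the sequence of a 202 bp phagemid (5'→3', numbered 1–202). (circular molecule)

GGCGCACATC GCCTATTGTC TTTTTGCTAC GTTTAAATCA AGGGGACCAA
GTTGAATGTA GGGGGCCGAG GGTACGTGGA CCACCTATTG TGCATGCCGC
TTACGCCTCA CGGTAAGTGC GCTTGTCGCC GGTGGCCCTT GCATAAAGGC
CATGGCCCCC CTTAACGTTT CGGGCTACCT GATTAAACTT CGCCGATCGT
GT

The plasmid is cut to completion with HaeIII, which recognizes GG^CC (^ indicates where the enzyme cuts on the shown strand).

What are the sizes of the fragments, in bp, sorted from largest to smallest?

HaeIII sites (GGCC) start at positions 64, 134, 148, 154.
HaeIII cuts after base 2 of each site, so after positions 65, 135, 149, 155.
Circular molecule, 4 cuts → 4 fragments:
  66–135 → 70 bp
  136–149 → 14 bp
  150–155 → 6 bp
  156–202 then 1–65 → 47 + 65 = 112 bp
Sorted largest to smallest: 112, 70, 14, 6 bp.

112, 70, 14, 6 bp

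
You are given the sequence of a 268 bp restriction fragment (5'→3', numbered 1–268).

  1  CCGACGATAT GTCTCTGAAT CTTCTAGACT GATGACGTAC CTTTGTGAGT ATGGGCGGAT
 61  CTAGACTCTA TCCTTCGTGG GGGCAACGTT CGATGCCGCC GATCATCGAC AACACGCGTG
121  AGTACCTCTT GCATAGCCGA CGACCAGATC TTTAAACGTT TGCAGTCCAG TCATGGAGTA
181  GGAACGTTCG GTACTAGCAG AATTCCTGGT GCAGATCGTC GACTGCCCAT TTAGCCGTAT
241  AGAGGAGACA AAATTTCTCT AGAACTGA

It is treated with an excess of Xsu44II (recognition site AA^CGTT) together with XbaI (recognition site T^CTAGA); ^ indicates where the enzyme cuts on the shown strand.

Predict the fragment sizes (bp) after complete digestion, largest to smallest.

74, 70, 37, 28, 26, 23, 10 bp

Xsu44II sites (AACGTT) start at positions 85, 155, 183.
Xsu44II cuts after base 2 of each site, so after positions 86, 156, 184.
XbaI sites (TCTAGA) start at positions 23, 60, 258.
XbaI cuts after the first base of each site, so after positions 23, 60, 258.
Combined cut positions: 23, 60, 86, 156, 184, 258.
Linear molecule, 6 cuts → 7 fragments:
  1–23 → 23 bp
  24–60 → 37 bp
  61–86 → 26 bp
  87–156 → 70 bp
  157–184 → 28 bp
  185–258 → 74 bp
  259–268 → 10 bp
Sorted largest to smallest: 74, 70, 37, 28, 26, 23, 10 bp.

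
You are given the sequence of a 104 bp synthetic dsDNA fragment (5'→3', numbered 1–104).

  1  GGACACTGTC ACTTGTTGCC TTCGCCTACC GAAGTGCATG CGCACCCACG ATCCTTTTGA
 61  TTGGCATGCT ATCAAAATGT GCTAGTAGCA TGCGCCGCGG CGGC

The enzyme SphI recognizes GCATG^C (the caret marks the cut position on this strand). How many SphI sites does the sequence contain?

3

GCATGC occurs starting at positions 36, 64, 88.
SphI cuts at 3 sites.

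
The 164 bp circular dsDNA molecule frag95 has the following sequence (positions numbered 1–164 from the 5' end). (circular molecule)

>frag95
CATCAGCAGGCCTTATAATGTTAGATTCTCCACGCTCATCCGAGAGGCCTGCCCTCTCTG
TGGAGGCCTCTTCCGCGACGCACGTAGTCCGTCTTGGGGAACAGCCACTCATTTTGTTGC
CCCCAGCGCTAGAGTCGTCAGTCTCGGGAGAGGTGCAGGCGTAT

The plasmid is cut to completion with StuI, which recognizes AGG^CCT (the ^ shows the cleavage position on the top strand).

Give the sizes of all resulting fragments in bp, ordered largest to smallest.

108, 37, 19 bp

StuI sites (AGGCCT) start at positions 8, 45, 64.
StuI cuts after base 3 of each site, so after positions 10, 47, 66.
Circular molecule, 3 cuts → 3 fragments:
  11–47 → 37 bp
  48–66 → 19 bp
  67–164 then 1–10 → 98 + 10 = 108 bp
Sorted largest to smallest: 108, 37, 19 bp.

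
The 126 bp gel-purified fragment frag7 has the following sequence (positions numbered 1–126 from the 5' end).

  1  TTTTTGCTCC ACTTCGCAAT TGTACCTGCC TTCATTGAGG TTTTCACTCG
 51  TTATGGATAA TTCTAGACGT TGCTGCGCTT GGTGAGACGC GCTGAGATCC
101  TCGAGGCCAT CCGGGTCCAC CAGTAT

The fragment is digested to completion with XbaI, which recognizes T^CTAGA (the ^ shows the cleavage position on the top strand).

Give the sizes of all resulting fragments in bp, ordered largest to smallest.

64, 62 bp

The XbaI site (TCTAGA) starts at position 62.
XbaI cuts after the first base of each site, so after position 62.
Linear molecule, 1 cut → 2 fragments:
  1–62 → 62 bp
  63–126 → 64 bp
Sorted largest to smallest: 64, 62 bp.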